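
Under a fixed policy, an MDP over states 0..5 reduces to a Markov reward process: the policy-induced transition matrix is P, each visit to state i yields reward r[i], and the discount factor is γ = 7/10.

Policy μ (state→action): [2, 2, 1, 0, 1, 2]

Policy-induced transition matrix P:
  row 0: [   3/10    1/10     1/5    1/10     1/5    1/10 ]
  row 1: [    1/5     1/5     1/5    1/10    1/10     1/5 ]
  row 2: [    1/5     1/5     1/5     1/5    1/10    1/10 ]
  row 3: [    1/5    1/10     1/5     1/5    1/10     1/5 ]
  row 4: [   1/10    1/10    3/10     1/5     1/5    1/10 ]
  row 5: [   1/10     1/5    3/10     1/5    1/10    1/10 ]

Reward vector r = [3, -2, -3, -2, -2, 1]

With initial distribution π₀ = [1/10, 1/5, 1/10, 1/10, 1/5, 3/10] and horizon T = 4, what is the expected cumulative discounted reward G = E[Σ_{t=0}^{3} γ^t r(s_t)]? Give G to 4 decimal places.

G = -2.1686

t=0: π = [0.1000, 0.2000, 0.1000, 0.1000, 0.2000, 0.3000], E[r] = -0.7000, γ^t·E[r] = -0.700000, running G = -0.700000
t=1: π = [0.1600, 0.1600, 0.2500, 0.1700, 0.1300, 0.1300], E[r] = -1.0600, γ^t·E[r] = -0.742000, running G = -1.442000
t=2: π = [0.1900, 0.1540, 0.2260, 0.1680, 0.1290, 0.1330], E[r] = -0.8770, γ^t·E[r] = -0.429730, running G = -1.871730
t=3: π = [0.1928, 0.1513, 0.2262, 0.1656, 0.1319, 0.1322], E[r] = -0.8656, γ^t·E[r] = -0.296901, running G = -2.168631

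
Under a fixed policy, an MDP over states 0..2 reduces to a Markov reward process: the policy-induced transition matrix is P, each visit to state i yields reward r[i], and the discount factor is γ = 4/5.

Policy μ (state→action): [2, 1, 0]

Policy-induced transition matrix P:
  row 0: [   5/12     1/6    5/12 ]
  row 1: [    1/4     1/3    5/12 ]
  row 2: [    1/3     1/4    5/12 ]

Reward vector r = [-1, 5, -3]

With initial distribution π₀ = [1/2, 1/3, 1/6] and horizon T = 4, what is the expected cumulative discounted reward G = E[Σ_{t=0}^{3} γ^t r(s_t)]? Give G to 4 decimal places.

t=0: π = [0.5000, 0.3333, 0.1667], E[r] = 0.6667, γ^t·E[r] = 0.666667, running G = 0.666667
t=1: π = [0.3472, 0.2361, 0.4167], E[r] = -0.4167, γ^t·E[r] = -0.333333, running G = 0.333333
t=2: π = [0.3426, 0.2407, 0.4167], E[r] = -0.3889, γ^t·E[r] = -0.248889, running G = 0.084444
t=3: π = [0.3418, 0.2415, 0.4167], E[r] = -0.3843, γ^t·E[r] = -0.196741, running G = -0.112296

G = -0.1123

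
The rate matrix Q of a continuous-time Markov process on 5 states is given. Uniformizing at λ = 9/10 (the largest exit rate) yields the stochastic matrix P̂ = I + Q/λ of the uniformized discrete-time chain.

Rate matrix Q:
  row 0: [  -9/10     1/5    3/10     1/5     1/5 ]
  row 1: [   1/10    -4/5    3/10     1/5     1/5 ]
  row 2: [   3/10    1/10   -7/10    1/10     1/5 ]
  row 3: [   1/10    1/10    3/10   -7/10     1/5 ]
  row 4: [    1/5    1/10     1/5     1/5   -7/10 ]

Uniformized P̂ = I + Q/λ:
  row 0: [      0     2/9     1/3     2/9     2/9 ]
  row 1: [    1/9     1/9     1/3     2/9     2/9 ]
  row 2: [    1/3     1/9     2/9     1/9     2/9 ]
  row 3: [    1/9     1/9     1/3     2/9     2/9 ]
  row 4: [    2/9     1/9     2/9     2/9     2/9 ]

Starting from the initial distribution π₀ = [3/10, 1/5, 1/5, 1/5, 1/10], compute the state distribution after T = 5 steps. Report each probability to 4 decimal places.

π = [0.1777, 0.1309, 0.2778, 0.1914, 0.2222]

t=0: π = [0.3000, 0.2000, 0.2000, 0.2000, 0.1000]
t=1: π = [0.1333, 0.1444, 0.3000, 0.2000, 0.2222]
t=2: π = [0.1877, 0.1259, 0.2753, 0.1889, 0.2222]
t=3: π = [0.1761, 0.1320, 0.2781, 0.1916, 0.2222]
t=4: π = [0.1780, 0.1307, 0.2777, 0.1913, 0.2222]
t=5: π = [0.1777, 0.1309, 0.2778, 0.1914, 0.2222]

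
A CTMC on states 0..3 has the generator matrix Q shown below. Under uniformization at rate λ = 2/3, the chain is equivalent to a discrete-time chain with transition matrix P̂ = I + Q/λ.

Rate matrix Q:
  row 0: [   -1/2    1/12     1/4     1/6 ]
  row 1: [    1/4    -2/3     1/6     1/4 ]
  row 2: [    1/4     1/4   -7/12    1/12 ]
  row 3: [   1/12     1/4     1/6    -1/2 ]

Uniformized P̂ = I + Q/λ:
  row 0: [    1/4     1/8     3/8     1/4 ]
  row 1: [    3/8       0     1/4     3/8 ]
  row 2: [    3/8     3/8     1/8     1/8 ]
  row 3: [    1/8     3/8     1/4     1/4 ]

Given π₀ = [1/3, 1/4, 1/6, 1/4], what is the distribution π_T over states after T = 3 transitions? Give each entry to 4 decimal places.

t=0: π = [0.3333, 0.2500, 0.1667, 0.2500]
t=1: π = [0.2708, 0.1979, 0.2708, 0.2604]
t=2: π = [0.2760, 0.2331, 0.2500, 0.2409]
t=3: π = [0.2803, 0.2186, 0.2533, 0.2479]

π = [0.2803, 0.2186, 0.2533, 0.2479]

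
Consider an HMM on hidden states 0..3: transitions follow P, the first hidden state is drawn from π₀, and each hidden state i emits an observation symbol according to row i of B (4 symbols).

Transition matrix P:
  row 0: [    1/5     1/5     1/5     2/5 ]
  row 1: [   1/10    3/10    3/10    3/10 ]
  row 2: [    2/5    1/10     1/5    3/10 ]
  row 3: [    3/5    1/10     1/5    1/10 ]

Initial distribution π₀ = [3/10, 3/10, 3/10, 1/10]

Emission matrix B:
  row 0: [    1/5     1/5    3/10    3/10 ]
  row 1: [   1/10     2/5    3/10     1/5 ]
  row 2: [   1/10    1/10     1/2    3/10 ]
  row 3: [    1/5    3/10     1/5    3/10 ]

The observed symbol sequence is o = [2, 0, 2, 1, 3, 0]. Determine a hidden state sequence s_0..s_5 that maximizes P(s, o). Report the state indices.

t=0: δ = [9.000e-02, 9.000e-02, 1.500e-01, 2.000e-02]  (obs o_0=2)
t=1: δ = [1.200e-02, 2.700e-03, 3.000e-03, 9.000e-03]  ψ = [2, 1, 2, 2]  (obs o_1=0)
t=2: δ = [1.620e-03, 7.200e-04, 1.200e-03, 9.600e-04]  ψ = [3, 0, 0, 0]  (obs o_2=2)
t=3: δ = [1.152e-04, 1.296e-04, 3.240e-05, 1.944e-04]  ψ = [3, 0, 0, 0]  (obs o_3=1)
t=4: δ = [3.499e-05, 7.776e-06, 1.166e-05, 1.382e-05]  ψ = [3, 1, 1, 0]  (obs o_4=3)
t=5: δ = [1.659e-06, 6.998e-07, 6.998e-07, 2.799e-06]  ψ = [3, 0, 0, 0]  (obs o_5=0)
backtrack: best end state = 3; path = [2, 3, 0, 3, 0, 3]

path = [2, 3, 0, 3, 0, 3]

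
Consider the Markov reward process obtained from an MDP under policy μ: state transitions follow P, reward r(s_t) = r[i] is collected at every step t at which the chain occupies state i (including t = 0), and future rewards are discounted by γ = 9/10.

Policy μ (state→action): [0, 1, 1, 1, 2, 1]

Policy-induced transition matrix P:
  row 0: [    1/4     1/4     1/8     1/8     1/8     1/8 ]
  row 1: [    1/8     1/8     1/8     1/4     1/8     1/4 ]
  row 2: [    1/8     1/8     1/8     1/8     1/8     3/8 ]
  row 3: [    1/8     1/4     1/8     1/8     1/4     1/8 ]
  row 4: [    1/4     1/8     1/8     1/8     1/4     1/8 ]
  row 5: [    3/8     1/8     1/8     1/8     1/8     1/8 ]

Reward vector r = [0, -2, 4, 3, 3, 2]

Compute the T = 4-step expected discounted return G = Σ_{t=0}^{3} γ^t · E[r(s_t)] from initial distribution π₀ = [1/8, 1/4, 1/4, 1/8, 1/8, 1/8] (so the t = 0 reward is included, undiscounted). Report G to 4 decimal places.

t=0: π = [0.1250, 0.2500, 0.2500, 0.1250, 0.1250, 0.1250], E[r] = 1.5000, γ^t·E[r] = 1.500000, running G = 1.500000
t=1: π = [0.1875, 0.1563, 0.1250, 0.1563, 0.1563, 0.2188], E[r] = 1.5625, γ^t·E[r] = 1.406250, running G = 2.906250
t=2: π = [0.2227, 0.1680, 0.1250, 0.1445, 0.1641, 0.1758], E[r] = 1.4414, γ^t·E[r] = 1.167539, running G = 4.073789
t=3: π = [0.2173, 0.1709, 0.1250, 0.1460, 0.1636, 0.1772], E[r] = 1.4414, γ^t·E[r] = 1.050785, running G = 5.124574

G = 5.1246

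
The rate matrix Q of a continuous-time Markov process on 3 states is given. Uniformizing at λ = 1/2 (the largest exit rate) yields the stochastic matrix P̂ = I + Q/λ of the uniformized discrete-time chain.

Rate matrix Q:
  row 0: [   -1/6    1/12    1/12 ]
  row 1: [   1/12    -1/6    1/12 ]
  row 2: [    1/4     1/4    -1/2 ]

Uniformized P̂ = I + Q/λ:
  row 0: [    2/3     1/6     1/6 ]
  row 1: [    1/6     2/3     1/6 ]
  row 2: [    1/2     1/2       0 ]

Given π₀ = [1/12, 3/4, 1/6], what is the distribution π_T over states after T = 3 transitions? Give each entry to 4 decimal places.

π = [0.3870, 0.4703, 0.1427]

t=0: π = [0.0833, 0.7500, 0.1667]
t=1: π = [0.2639, 0.5972, 0.1389]
t=2: π = [0.3449, 0.5116, 0.1435]
t=3: π = [0.3870, 0.4703, 0.1427]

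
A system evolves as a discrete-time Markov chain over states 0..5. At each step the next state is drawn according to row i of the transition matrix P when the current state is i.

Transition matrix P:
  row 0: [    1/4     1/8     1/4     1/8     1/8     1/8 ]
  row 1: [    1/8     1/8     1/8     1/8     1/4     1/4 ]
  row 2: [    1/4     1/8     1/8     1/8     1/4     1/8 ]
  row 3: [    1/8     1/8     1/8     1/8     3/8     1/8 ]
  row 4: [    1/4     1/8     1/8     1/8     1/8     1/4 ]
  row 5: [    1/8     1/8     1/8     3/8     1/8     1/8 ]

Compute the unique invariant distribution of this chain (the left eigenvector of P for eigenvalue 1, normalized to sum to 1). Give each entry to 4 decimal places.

Balance equations π_j = Σ_i π_i·P[i][j]:
  π_0 = 1/4·π_0 + 1/8·π_1 + 1/4·π_2 + 1/8·π_3 + 1/4·π_4 + 1/8·π_5
  π_1 = 1/8·π_0 + 1/8·π_1 + 1/8·π_2 + 1/8·π_3 + 1/8·π_4 + 1/8·π_5
  π_2 = 1/4·π_0 + 1/8·π_1 + 1/8·π_2 + 1/8·π_3 + 1/8·π_4 + 1/8·π_5
  π_3 = 1/8·π_0 + 1/8·π_1 + 1/8·π_2 + 1/8·π_3 + 1/8·π_4 + 3/8·π_5
  π_4 = 1/8·π_0 + 1/4·π_1 + 1/4·π_2 + 3/8·π_3 + 1/8·π_4 + 1/8·π_5
  normalize: π_0 + π_1 + π_2 + π_3 + π_4 + π_5 = 1
Solving the linear system gives exactly π = [448/2323, 1/8, 2771/18584, 3093/18584, 3733/18584, 385/2323].

π = [0.1929, 0.1250, 0.1491, 0.1664, 0.2009, 0.1657]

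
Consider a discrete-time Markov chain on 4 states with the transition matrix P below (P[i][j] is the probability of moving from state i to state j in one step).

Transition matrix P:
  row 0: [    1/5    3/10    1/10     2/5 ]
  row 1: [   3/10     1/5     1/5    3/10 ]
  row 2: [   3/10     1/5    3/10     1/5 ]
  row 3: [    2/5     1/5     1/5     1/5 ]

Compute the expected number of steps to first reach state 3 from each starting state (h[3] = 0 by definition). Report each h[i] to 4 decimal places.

h = [2.9180, 3.2459, 3.6066, 0.0000]

First-step conditioning: h[3] = 0; for i ≠ 3, h[i] = 1 + Σ_k P[i][k]·h[k].
  h[0] = 1 + 1/5·h[0] + 3/10·h[1] + 1/10·h[2]
  h[1] = 1 + 3/10·h[0] + 1/5·h[1] + 1/5·h[2]
  h[2] = 1 + 3/10·h[0] + 1/5·h[1] + 3/10·h[2]
Solving the 3×3 linear system over states ≠ 3 gives exactly h = [178/61, 198/61, 220/61, 0] (h[3] = 0 is the target).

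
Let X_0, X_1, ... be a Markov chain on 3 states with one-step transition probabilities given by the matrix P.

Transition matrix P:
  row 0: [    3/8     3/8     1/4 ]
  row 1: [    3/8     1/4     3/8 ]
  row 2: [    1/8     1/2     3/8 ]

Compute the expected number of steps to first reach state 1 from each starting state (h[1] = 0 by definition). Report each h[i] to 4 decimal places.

First-step conditioning: h[1] = 0; for i ≠ 1, h[i] = 1 + Σ_k P[i][k]·h[k].
  h[0] = 1 + 3/8·h[0] + 1/4·h[2]
  h[2] = 1 + 1/8·h[0] + 3/8·h[2]
Solving the 2×2 linear system over states ≠ 1 gives exactly h = [56/23, 0, 48/23] (h[1] = 0 is the target).

h = [2.4348, 0.0000, 2.0870]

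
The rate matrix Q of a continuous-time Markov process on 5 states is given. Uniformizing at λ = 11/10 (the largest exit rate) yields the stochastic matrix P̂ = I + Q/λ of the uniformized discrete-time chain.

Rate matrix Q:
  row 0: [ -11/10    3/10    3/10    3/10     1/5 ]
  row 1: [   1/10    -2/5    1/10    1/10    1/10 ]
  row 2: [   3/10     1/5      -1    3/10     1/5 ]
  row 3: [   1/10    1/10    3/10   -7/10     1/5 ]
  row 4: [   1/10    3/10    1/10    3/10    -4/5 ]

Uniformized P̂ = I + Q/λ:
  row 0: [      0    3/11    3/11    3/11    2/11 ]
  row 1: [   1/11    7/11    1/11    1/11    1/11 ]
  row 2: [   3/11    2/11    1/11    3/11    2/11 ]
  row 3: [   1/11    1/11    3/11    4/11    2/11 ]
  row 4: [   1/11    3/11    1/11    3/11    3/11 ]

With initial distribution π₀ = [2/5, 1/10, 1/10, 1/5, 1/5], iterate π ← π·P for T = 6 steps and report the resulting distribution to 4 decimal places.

t=0: π = [0.4000, 0.1000, 0.1000, 0.2000, 0.2000]
t=1: π = [0.0727, 0.2636, 0.2000, 0.2727, 0.1909]
t=2: π = [0.1207, 0.3008, 0.1537, 0.2496, 0.1752]
t=3: π = [0.1079, 0.3228, 0.1582, 0.2407, 0.1704]
t=4: π = [0.1099, 0.3319, 0.1543, 0.2359, 0.1680]
t=5: π = [0.1090, 0.3365, 0.1538, 0.2338, 0.1669]
t=6: π = [0.1090, 0.3386, 0.1532, 0.2328, 0.1664]

π = [0.1090, 0.3386, 0.1532, 0.2328, 0.1664]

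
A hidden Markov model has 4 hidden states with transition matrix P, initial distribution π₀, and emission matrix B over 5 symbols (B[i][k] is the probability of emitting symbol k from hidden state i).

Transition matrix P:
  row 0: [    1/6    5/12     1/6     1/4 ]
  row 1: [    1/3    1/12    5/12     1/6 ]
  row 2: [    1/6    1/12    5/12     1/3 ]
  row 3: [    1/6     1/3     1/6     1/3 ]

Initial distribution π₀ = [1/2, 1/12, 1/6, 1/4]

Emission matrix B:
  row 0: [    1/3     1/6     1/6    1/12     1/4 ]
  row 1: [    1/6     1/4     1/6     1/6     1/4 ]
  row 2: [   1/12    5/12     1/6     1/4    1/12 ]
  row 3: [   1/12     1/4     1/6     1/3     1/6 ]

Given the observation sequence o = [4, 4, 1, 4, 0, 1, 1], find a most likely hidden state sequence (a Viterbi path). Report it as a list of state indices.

path = [0, 1, 2, 3, 1, 2, 2]

t=0: δ = [1.250e-01, 2.083e-02, 1.389e-02, 4.167e-02]  (obs o_0=4)
t=1: δ = [5.208e-03, 1.302e-02, 1.736e-03, 5.208e-03]  ψ = [0, 0, 0, 0]  (obs o_1=4)
t=2: δ = [7.234e-04, 5.425e-04, 2.261e-03, 5.425e-04]  ψ = [1, 0, 1, 1]  (obs o_2=1)
t=3: δ = [9.419e-05, 7.535e-05, 7.849e-05, 1.256e-04]  ψ = [2, 0, 2, 2]  (obs o_3=4)
t=4: δ = [8.372e-06, 6.977e-06, 2.725e-06, 3.489e-06]  ψ = [1, 3, 2, 3]  (obs o_4=0)
t=5: δ = [3.876e-07, 8.721e-07, 1.211e-06, 5.233e-07]  ψ = [1, 0, 1, 0]  (obs o_5=1)
t=6: δ = [4.845e-08, 4.361e-08, 2.103e-07, 1.009e-07]  ψ = [1, 3, 2, 2]  (obs o_6=1)
backtrack: best end state = 2; path = [0, 1, 2, 3, 1, 2, 2]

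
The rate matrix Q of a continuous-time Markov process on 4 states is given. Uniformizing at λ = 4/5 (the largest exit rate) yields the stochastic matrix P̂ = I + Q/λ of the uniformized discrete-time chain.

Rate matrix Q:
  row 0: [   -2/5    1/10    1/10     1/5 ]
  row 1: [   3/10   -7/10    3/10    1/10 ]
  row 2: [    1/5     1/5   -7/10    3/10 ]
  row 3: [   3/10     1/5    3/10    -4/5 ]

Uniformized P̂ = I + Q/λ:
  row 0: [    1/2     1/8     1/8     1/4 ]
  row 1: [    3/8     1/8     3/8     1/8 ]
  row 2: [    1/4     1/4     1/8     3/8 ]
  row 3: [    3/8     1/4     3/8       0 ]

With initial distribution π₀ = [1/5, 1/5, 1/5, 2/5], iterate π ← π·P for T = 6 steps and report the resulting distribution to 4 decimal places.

π = [0.3970, 0.1781, 0.2205, 0.2044]

t=0: π = [0.2000, 0.2000, 0.2000, 0.4000]
t=1: π = [0.3750, 0.2000, 0.2750, 0.1500]
t=2: π = [0.3875, 0.1781, 0.2125, 0.2219]
t=3: π = [0.3969, 0.1793, 0.2250, 0.1988]
t=4: π = [0.3965, 0.1780, 0.2195, 0.2060]
t=5: π = [0.3971, 0.1782, 0.2210, 0.2037]
t=6: π = [0.3970, 0.1781, 0.2205, 0.2044]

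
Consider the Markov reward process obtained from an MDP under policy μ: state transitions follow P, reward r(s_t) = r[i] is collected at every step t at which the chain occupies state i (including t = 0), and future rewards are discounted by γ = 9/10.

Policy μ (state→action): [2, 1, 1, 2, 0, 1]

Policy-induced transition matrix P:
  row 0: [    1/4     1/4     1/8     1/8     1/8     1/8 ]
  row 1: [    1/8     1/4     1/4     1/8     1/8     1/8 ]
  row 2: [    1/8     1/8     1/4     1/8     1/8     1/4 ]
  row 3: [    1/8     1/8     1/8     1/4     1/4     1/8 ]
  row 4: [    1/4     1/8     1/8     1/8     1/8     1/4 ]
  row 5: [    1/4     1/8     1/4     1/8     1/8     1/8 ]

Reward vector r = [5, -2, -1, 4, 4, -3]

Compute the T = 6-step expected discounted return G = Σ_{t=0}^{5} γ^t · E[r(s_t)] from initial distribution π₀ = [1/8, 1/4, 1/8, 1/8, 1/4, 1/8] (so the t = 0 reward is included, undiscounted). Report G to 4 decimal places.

t=0: π = [0.1250, 0.2500, 0.1250, 0.1250, 0.2500, 0.1250], E[r] = 1.1250, γ^t·E[r] = 1.125000, running G = 1.125000
t=1: π = [0.1875, 0.1719, 0.1875, 0.1406, 0.1406, 0.1719], E[r] = 1.0156, γ^t·E[r] = 0.914063, running G = 2.039063
t=2: π = [0.1875, 0.1699, 0.1914, 0.1426, 0.1426, 0.1660], E[r] = 1.0488, γ^t·E[r] = 0.849551, running G = 2.888613
t=3: π = [0.1870, 0.1697, 0.1909, 0.1428, 0.1428, 0.1667], E[r] = 1.0471, γ^t·E[r] = 0.763350, running G = 3.651963
t=4: π = [0.1871, 0.1696, 0.1909, 0.1429, 0.1429, 0.1667], E[r] = 1.0479, γ^t·E[r] = 0.687555, running G = 4.339519
t=5: π = [0.1871, 0.1696, 0.1909, 0.1429, 0.1429, 0.1667], E[r] = 1.0480, γ^t·E[r] = 0.618847, running G = 4.958366

G = 4.9584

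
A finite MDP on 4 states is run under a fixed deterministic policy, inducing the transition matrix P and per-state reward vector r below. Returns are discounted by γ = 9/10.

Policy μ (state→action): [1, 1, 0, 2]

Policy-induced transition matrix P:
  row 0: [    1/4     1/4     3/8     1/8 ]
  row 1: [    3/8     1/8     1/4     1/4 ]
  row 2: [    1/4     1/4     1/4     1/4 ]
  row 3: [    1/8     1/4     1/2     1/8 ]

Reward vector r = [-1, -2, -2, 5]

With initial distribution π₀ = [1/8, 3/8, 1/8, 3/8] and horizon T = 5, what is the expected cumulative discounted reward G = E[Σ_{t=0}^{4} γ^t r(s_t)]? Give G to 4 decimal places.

t=0: π = [0.1250, 0.3750, 0.1250, 0.3750], E[r] = 0.7500, γ^t·E[r] = 0.750000, running G = 0.750000
t=1: π = [0.2500, 0.2031, 0.3594, 0.1875], E[r] = -0.4375, γ^t·E[r] = -0.393750, running G = 0.356250
t=2: π = [0.2520, 0.2246, 0.3281, 0.1953], E[r] = -0.3809, γ^t·E[r] = -0.308496, running G = 0.047754
t=3: π = [0.2537, 0.2219, 0.3303, 0.1941], E[r] = -0.3877, γ^t·E[r] = -0.282630, running G = -0.234876
t=4: π = [0.2535, 0.2223, 0.3302, 0.1940], E[r] = -0.3883, γ^t·E[r] = -0.254767, running G = -0.489643

G = -0.4896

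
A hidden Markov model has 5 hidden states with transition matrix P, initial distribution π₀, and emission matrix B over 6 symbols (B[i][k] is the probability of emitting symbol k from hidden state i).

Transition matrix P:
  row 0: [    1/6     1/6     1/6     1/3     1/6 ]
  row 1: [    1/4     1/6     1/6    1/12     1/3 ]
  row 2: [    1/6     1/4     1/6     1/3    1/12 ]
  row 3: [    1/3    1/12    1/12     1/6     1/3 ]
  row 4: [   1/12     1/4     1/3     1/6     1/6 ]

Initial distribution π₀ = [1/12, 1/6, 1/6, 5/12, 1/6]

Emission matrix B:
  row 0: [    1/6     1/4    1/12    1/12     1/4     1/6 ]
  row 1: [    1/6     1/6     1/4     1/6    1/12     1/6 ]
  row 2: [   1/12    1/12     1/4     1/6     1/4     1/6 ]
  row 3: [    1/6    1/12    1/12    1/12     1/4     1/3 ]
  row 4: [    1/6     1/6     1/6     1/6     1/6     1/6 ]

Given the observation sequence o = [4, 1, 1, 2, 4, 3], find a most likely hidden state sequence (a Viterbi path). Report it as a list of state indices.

path = [3, 0, 4, 2, 3, 4]

t=0: δ = [2.083e-02, 1.389e-02, 4.167e-02, 1.042e-01, 2.778e-02]  (obs o_0=4)
t=1: δ = [8.681e-03, 1.736e-03, 7.716e-04, 1.447e-03, 5.787e-03]  ψ = [3, 2, 4, 3, 3]  (obs o_1=1)
t=2: δ = [3.617e-04, 2.411e-04, 1.608e-04, 2.411e-04, 2.411e-04]  ψ = [0, 0, 4, 0, 0]  (obs o_2=1)
t=3: δ = [6.698e-06, 1.507e-05, 2.009e-05, 1.005e-05, 1.340e-05]  ψ = [3, 0, 4, 0, 1]  (obs o_3=2)
t=4: δ = [9.419e-07, 4.186e-07, 1.116e-06, 1.674e-06, 8.372e-07]  ψ = [1, 2, 4, 2, 1]  (obs o_4=4)
t=5: δ = [4.651e-08, 4.651e-08, 4.651e-08, 3.101e-08, 9.303e-08]  ψ = [3, 2, 4, 2, 3]  (obs o_5=3)
backtrack: best end state = 4; path = [3, 0, 4, 2, 3, 4]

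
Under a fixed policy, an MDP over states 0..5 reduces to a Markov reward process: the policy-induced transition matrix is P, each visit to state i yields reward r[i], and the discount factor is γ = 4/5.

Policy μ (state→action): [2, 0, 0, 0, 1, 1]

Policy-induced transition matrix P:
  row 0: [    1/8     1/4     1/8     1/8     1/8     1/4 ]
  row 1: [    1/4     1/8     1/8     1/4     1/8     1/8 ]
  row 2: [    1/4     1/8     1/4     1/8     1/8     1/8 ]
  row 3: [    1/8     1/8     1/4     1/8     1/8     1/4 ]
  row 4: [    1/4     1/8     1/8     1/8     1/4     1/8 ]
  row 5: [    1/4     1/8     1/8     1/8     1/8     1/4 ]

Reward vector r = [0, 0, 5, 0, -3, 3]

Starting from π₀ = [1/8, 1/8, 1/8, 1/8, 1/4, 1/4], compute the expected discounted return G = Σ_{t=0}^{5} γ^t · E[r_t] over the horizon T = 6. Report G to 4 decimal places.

t=0: π = [0.1250, 0.1250, 0.1250, 0.1250, 0.2500, 0.2500], E[r] = 0.6250, γ^t·E[r] = 0.625000, running G = 0.625000
t=1: π = [0.2188, 0.1406, 0.1563, 0.1406, 0.1563, 0.1875], E[r] = 0.8750, γ^t·E[r] = 0.700000, running G = 1.325000
t=2: π = [0.2051, 0.1523, 0.1621, 0.1426, 0.1445, 0.1934], E[r] = 0.9570, γ^t·E[r] = 0.612500, running G = 1.937500
t=3: π = [0.2065, 0.1506, 0.1631, 0.1440, 0.1431, 0.1926], E[r] = 0.9641, γ^t·E[r] = 0.493625, running G = 2.431125
t=4: π = [0.2062, 0.1508, 0.1634, 0.1438, 0.1429, 0.1929], E[r] = 0.9670, γ^t·E[r] = 0.396088, running G = 2.827213
t=5: π = [0.2062, 0.1508, 0.1634, 0.1439, 0.1429, 0.1929], E[r] = 0.9670, γ^t·E[r] = 0.316874, running G = 3.144086

G = 3.1441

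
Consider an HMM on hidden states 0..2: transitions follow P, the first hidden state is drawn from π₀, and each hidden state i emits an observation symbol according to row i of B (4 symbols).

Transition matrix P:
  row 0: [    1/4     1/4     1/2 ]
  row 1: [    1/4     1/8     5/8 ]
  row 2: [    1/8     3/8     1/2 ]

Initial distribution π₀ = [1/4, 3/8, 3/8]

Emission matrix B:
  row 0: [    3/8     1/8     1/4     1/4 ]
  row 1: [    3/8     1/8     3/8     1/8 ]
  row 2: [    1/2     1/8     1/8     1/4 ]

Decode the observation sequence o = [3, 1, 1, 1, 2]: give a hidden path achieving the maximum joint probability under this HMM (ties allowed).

t=0: δ = [6.250e-02, 4.688e-02, 9.375e-02]  (obs o_0=3)
t=1: δ = [1.953e-03, 4.395e-03, 5.859e-03]  ψ = [0, 2, 2]  (obs o_1=1)
t=2: δ = [1.373e-04, 2.747e-04, 3.662e-04]  ψ = [1, 2, 2]  (obs o_2=1)
t=3: δ = [8.583e-06, 1.717e-05, 2.289e-05]  ψ = [1, 2, 2]  (obs o_3=1)
t=4: δ = [1.073e-06, 3.219e-06, 1.431e-06]  ψ = [1, 2, 2]  (obs o_4=2)
backtrack: best end state = 1; path = [2, 2, 2, 2, 1]

path = [2, 2, 2, 2, 1]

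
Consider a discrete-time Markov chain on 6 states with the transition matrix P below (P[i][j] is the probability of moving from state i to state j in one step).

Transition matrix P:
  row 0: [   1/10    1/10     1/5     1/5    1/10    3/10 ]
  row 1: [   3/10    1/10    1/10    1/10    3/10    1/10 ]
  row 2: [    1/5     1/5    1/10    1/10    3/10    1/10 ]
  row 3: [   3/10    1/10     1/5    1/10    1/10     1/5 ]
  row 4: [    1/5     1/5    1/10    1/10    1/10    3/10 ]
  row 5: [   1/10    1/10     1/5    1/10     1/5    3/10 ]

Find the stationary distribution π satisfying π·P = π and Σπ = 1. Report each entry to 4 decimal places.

π = [0.1837, 0.1334, 0.1533, 0.1184, 0.1804, 0.2308]

Balance equations π_j = Σ_i π_i·P[i][j]:
  π_0 = 1/10·π_0 + 3/10·π_1 + 1/5·π_2 + 3/10·π_3 + 1/5·π_4 + 1/10·π_5
  π_1 = 1/10·π_0 + 1/10·π_1 + 1/5·π_2 + 1/10·π_3 + 1/5·π_4 + 1/10·π_5
  π_2 = 1/5·π_0 + 1/10·π_1 + 1/10·π_2 + 1/5·π_3 + 1/10·π_4 + 1/5·π_5
  π_3 = 1/5·π_0 + 1/10·π_1 + 1/10·π_2 + 1/10·π_3 + 1/10·π_4 + 1/10·π_5
  π_4 = 1/10·π_0 + 3/10·π_1 + 3/10·π_2 + 1/10·π_3 + 1/10·π_4 + 1/5·π_5
  normalize: π_0 + π_1 + π_2 + π_3 + π_4 + π_5 = 1
Solving the linear system gives exactly π = [5561/30269, 4037/30269, 4640/30269, 3583/30269, 5461/30269, 6987/30269].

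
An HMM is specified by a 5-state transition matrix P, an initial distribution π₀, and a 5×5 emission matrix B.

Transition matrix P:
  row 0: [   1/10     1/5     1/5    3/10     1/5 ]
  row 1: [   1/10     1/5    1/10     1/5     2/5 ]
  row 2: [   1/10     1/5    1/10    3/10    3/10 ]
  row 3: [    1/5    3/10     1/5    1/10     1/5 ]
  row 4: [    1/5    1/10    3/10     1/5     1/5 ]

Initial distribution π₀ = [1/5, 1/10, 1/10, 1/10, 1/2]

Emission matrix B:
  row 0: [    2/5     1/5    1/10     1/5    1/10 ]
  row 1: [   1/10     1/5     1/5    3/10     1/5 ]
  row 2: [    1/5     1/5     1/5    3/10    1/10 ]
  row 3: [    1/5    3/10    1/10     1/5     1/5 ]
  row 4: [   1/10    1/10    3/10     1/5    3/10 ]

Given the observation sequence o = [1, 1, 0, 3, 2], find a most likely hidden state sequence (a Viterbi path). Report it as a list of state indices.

t=0: δ = [4.000e-02, 2.000e-02, 2.000e-02, 3.000e-02, 5.000e-02]  (obs o_0=1)
t=1: δ = [2.000e-03, 1.800e-03, 3.000e-03, 3.600e-03, 1.000e-03]  ψ = [4, 3, 4, 0, 4]  (obs o_1=1)
t=2: δ = [2.880e-04, 1.080e-04, 1.440e-04, 1.800e-04, 9.000e-05]  ψ = [3, 3, 3, 2, 2]  (obs o_2=0)
t=3: δ = [7.200e-06, 1.728e-05, 1.728e-05, 1.728e-05, 1.152e-05]  ψ = [3, 0, 0, 0, 0]  (obs o_3=3)
t=4: δ = [3.456e-07, 1.037e-06, 6.912e-07, 5.184e-07, 2.074e-06]  ψ = [3, 3, 3, 2, 1]  (obs o_4=2)
backtrack: best end state = 4; path = [0, 3, 0, 1, 4]

path = [0, 3, 0, 1, 4]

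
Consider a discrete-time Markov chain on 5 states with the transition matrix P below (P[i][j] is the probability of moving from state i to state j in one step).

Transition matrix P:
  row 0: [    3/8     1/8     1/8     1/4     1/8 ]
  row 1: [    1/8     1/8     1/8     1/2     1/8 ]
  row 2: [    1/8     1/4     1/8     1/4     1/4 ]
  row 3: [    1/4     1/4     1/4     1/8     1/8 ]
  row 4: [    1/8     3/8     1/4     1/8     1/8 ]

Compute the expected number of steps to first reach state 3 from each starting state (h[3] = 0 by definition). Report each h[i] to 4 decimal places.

h = [3.6129, 2.7097, 3.5269, 0.0000, 3.8280]

First-step conditioning: h[3] = 0; for i ≠ 3, h[i] = 1 + Σ_k P[i][k]·h[k].
  h[0] = 1 + 3/8·h[0] + 1/8·h[1] + 1/8·h[2] + 1/8·h[4]
  h[1] = 1 + 1/8·h[0] + 1/8·h[1] + 1/8·h[2] + 1/8·h[4]
  h[2] = 1 + 1/8·h[0] + 1/4·h[1] + 1/8·h[2] + 1/4·h[4]
  h[4] = 1 + 1/8·h[0] + 3/8·h[1] + 1/4·h[2] + 1/8·h[4]
Solving the 4×4 linear system over states ≠ 3 gives exactly h = [112/31, 84/31, 328/93, 0, 356/93] (h[3] = 0 is the target).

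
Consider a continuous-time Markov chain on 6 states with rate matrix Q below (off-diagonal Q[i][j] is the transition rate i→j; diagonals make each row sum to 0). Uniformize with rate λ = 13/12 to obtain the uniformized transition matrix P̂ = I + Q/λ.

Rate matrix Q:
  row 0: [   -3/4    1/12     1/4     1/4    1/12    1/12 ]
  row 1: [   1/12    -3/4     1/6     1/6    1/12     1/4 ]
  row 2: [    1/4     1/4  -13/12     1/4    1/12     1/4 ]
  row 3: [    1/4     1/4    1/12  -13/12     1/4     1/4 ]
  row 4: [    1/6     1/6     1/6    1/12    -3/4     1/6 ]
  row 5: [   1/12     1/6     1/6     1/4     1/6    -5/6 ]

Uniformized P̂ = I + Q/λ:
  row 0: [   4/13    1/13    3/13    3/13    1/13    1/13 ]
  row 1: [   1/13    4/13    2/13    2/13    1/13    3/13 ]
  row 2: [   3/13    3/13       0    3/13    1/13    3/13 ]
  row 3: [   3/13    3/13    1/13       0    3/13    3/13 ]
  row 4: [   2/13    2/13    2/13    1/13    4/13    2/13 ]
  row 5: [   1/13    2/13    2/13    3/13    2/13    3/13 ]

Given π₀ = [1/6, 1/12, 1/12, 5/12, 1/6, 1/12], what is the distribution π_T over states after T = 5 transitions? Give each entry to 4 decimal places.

π = [0.1734, 0.1925, 0.1344, 0.1566, 0.1506, 0.1925]

t=0: π = [0.1667, 0.0833, 0.0833, 0.4167, 0.1667, 0.0833]
t=1: π = [0.2051, 0.1923, 0.1218, 0.1026, 0.1859, 0.1923]
t=2: π = [0.1731, 0.1849, 0.1430, 0.1637, 0.1504, 0.1849]
t=3: π = [0.1756, 0.1926, 0.1326, 0.1556, 0.1510, 0.1926]
t=4: π = [0.1734, 0.1921, 0.1350, 0.1568, 0.1505, 0.1921]
t=5: π = [0.1734, 0.1925, 0.1344, 0.1566, 0.1506, 0.1925]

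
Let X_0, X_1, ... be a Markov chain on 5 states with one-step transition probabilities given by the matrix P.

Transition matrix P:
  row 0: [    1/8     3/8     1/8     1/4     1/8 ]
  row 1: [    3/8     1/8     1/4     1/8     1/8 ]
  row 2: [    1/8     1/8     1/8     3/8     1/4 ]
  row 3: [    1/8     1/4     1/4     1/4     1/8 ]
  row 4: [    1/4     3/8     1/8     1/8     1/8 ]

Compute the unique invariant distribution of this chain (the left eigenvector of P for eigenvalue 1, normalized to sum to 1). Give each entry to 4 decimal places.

π = [0.2037, 0.2409, 0.1832, 0.2243, 0.1479]

Balance equations π_j = Σ_i π_i·P[i][j]:
  π_0 = 1/8·π_0 + 3/8·π_1 + 1/8·π_2 + 1/8·π_3 + 1/4·π_4
  π_1 = 3/8·π_0 + 1/8·π_1 + 1/8·π_2 + 1/4·π_3 + 3/8·π_4
  π_2 = 1/8·π_0 + 1/4·π_1 + 1/8·π_2 + 1/4·π_3 + 1/8·π_4
  π_3 = 1/4·π_0 + 1/8·π_1 + 3/8·π_2 + 1/4·π_3 + 1/8·π_4
  normalize: π_0 + π_1 + π_2 + π_3 + π_4 = 1
Solving the linear system gives exactly π = [208/1021, 246/1021, 187/1021, 229/1021, 151/1021].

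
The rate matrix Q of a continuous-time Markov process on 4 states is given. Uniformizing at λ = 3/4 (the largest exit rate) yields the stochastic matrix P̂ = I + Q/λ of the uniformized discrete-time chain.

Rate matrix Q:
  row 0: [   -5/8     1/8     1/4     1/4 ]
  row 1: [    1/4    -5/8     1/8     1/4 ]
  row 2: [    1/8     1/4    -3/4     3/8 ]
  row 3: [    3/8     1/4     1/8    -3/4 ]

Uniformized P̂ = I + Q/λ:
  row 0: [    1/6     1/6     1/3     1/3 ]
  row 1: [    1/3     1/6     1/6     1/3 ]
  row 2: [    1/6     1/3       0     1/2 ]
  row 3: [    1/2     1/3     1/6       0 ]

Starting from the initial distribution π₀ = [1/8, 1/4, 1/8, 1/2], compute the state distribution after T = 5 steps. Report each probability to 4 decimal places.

t=0: π = [0.1250, 0.2500, 0.1250, 0.5000]
t=1: π = [0.3750, 0.2708, 0.1667, 0.1875]
t=2: π = [0.2743, 0.2257, 0.2014, 0.2986]
t=3: π = [0.3038, 0.2500, 0.1788, 0.2674]
t=4: π = [0.2975, 0.2410, 0.1875, 0.2740]
t=5: π = [0.2982, 0.2436, 0.1850, 0.2732]

π = [0.2982, 0.2436, 0.1850, 0.2732]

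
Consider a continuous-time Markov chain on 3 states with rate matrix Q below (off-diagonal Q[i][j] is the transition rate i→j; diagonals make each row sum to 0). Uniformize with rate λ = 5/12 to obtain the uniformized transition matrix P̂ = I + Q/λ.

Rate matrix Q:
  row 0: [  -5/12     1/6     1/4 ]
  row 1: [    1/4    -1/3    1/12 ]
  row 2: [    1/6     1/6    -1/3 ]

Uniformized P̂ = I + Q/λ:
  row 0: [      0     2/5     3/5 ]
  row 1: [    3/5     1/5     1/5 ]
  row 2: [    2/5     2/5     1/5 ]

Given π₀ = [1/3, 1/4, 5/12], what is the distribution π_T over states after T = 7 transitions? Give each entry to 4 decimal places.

t=0: π = [0.3333, 0.2500, 0.4167]
t=1: π = [0.3167, 0.3500, 0.3333]
t=2: π = [0.3433, 0.3300, 0.3267]
t=3: π = [0.3287, 0.3340, 0.3373]
t=4: π = [0.3353, 0.3332, 0.3315]
t=5: π = [0.3325, 0.3334, 0.3341]
t=6: π = [0.3337, 0.3333, 0.3330]
t=7: π = [0.3332, 0.3333, 0.3335]

π = [0.3332, 0.3333, 0.3335]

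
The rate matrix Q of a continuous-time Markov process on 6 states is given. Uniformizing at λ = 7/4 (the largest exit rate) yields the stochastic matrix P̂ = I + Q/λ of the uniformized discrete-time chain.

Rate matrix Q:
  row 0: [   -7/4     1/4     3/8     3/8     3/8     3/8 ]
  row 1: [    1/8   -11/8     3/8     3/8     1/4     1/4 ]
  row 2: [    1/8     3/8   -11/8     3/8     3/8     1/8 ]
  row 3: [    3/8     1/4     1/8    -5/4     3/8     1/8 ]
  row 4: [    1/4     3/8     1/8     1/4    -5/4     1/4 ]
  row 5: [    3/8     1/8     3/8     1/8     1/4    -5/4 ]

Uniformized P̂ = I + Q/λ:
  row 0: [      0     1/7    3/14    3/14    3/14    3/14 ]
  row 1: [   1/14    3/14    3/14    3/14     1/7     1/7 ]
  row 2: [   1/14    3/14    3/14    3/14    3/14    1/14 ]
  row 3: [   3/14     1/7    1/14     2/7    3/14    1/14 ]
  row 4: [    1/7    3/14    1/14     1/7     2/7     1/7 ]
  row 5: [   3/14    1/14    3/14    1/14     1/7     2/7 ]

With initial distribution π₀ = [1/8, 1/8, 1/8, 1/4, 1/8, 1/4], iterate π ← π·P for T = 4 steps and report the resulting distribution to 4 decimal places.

π = [0.1257, 0.1704, 0.1575, 0.1920, 0.2063, 0.1481]

t=0: π = [0.1250, 0.1250, 0.1250, 0.2500, 0.1250, 0.2500]
t=1: π = [0.1429, 0.1518, 0.1607, 0.1875, 0.1964, 0.1607]
t=2: π = [0.1250, 0.1677, 0.1594, 0.1907, 0.2060, 0.1511]
t=3: π = [0.1260, 0.1701, 0.1576, 0.1916, 0.2062, 0.1484]
t=4: π = [0.1257, 0.1704, 0.1575, 0.1920, 0.2063, 0.1481]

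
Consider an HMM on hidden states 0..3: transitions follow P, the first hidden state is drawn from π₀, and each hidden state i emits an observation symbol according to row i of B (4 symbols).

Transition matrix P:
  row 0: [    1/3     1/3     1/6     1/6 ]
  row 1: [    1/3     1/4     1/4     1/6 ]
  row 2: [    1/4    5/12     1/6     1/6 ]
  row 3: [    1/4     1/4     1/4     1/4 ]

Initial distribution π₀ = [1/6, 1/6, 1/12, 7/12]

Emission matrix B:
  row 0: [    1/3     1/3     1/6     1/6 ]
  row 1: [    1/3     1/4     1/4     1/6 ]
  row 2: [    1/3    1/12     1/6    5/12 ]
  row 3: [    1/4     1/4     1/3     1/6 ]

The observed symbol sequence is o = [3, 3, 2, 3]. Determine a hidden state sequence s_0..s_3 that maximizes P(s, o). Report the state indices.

t=0: δ = [2.778e-02, 2.778e-02, 3.472e-02, 9.722e-02]  (obs o_0=3)
t=1: δ = [4.051e-03, 4.051e-03, 1.013e-02, 4.051e-03]  ψ = [3, 3, 3, 3]  (obs o_1=3)
t=2: δ = [4.220e-04, 1.055e-03, 2.813e-04, 5.626e-04]  ψ = [2, 2, 2, 2]  (obs o_2=2)
t=3: δ = [5.861e-05, 4.396e-05, 1.099e-04, 2.930e-05]  ψ = [1, 1, 1, 1]  (obs o_3=3)
backtrack: best end state = 2; path = [3, 2, 1, 2]

path = [3, 2, 1, 2]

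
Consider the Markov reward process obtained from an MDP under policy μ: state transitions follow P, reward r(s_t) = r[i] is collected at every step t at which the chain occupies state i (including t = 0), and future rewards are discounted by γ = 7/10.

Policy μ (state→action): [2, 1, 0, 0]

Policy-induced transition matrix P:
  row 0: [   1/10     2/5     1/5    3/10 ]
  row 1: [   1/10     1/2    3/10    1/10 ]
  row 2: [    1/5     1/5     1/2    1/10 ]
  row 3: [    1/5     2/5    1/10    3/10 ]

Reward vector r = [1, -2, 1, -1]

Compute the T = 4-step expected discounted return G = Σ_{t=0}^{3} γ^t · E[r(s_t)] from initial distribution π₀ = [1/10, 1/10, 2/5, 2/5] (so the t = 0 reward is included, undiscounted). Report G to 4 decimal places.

t=0: π = [0.1000, 0.1000, 0.4000, 0.4000], E[r] = -0.1000, γ^t·E[r] = -0.100000, running G = -0.100000
t=1: π = [0.1800, 0.3300, 0.2900, 0.2000], E[r] = -0.3900, γ^t·E[r] = -0.273000, running G = -0.373000
t=2: π = [0.1490, 0.3750, 0.3000, 0.1760], E[r] = -0.4770, γ^t·E[r] = -0.233730, running G = -0.606730
t=3: π = [0.1476, 0.3775, 0.3099, 0.1650], E[r] = -0.4625, γ^t·E[r] = -0.158638, running G = -0.765368

G = -0.7654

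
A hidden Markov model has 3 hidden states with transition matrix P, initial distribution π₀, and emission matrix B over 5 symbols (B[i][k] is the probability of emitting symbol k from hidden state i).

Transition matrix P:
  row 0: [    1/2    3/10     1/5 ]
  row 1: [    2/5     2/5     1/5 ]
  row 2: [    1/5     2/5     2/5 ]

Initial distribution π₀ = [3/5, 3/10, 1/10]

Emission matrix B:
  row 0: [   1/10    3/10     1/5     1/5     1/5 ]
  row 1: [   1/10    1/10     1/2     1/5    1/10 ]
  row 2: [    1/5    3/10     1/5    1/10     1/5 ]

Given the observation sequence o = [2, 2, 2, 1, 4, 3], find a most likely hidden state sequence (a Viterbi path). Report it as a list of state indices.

path = [1, 1, 1, 0, 0, 0]

t=0: δ = [1.200e-01, 1.500e-01, 2.000e-02]  (obs o_0=2)
t=1: δ = [1.200e-02, 3.000e-02, 6.000e-03]  ψ = [0, 1, 1]  (obs o_1=2)
t=2: δ = [2.400e-03, 6.000e-03, 1.200e-03]  ψ = [1, 1, 1]  (obs o_2=2)
t=3: δ = [7.200e-04, 2.400e-04, 3.600e-04]  ψ = [1, 1, 1]  (obs o_3=1)
t=4: δ = [7.200e-05, 2.160e-05, 2.880e-05]  ψ = [0, 0, 0]  (obs o_4=4)
t=5: δ = [7.200e-06, 4.320e-06, 1.440e-06]  ψ = [0, 0, 0]  (obs o_5=3)
backtrack: best end state = 0; path = [1, 1, 1, 0, 0, 0]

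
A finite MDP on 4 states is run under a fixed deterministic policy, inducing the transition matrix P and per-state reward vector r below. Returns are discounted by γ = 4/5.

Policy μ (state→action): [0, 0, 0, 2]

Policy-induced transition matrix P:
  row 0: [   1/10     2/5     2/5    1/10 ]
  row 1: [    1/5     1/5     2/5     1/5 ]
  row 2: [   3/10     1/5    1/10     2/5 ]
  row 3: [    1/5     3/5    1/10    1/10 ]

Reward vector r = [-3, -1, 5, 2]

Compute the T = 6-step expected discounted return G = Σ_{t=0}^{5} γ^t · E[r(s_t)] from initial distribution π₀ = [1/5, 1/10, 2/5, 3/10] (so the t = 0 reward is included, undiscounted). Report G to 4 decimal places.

t=0: π = [0.2000, 0.1000, 0.4000, 0.3000], E[r] = 1.9000, γ^t·E[r] = 1.900000, running G = 1.900000
t=1: π = [0.2200, 0.3600, 0.1900, 0.2300], E[r] = 0.3900, γ^t·E[r] = 0.312000, running G = 2.212000
t=2: π = [0.1970, 0.3360, 0.2740, 0.1930], E[r] = 0.8290, γ^t·E[r] = 0.530560, running G = 2.742560
t=3: π = [0.2077, 0.3166, 0.2599, 0.2158], E[r] = 0.7914, γ^t·E[r] = 0.405197, running G = 3.147757
t=4: π = [0.2052, 0.3279, 0.2573, 0.2096], E[r] = 0.7622, γ^t·E[r] = 0.312193, running G = 3.459950
t=5: π = [0.2052, 0.3249, 0.2599, 0.2100], E[r] = 0.7790, γ^t·E[r] = 0.255279, running G = 3.715229

G = 3.7152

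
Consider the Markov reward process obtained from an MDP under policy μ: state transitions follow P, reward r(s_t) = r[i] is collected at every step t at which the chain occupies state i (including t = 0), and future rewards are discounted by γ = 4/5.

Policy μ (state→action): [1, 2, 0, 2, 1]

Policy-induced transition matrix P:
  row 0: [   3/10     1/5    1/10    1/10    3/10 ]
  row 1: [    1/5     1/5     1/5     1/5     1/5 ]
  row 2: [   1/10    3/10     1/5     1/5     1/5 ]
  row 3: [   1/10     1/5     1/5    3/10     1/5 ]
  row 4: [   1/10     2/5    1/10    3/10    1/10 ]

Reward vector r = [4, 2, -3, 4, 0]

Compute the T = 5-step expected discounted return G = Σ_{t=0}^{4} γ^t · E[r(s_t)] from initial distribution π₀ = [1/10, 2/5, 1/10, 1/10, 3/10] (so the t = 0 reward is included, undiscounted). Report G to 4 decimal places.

t=0: π = [0.1000, 0.4000, 0.1000, 0.1000, 0.3000], E[r] = 1.3000, γ^t·E[r] = 1.300000, running G = 1.300000
t=1: π = [0.1600, 0.2700, 0.1600, 0.2300, 0.1800], E[r] = 1.6200, γ^t·E[r] = 1.296000, running G = 2.596000
t=2: π = [0.1590, 0.2520, 0.1660, 0.2250, 0.1980], E[r] = 1.5420, γ^t·E[r] = 0.986880, running G = 3.582880
t=3: π = [0.1570, 0.2562, 0.1643, 0.2264, 0.1961], E[r] = 1.5531, γ^t·E[r] = 0.795187, running G = 4.378067
t=4: π = [0.1570, 0.2557, 0.1647, 0.2266, 0.1961], E[r] = 1.5515, γ^t·E[r] = 0.635498, running G = 5.013566

G = 5.0136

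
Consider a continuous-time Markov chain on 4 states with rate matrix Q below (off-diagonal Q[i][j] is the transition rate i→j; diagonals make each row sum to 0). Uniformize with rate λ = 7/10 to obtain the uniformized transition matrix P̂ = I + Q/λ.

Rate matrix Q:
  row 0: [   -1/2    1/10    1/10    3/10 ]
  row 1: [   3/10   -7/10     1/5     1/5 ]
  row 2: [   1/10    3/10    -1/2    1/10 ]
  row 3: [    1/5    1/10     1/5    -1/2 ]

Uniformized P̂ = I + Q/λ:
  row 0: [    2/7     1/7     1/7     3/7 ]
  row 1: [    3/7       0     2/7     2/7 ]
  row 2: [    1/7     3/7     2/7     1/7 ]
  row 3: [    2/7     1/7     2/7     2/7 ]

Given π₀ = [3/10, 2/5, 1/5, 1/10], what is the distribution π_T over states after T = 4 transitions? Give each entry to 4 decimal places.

π = [0.2768, 0.1871, 0.2459, 0.2903]

t=0: π = [0.3000, 0.4000, 0.2000, 0.1000]
t=1: π = [0.3143, 0.1429, 0.2429, 0.3000]
t=2: π = [0.2714, 0.1918, 0.2408, 0.2959]
t=3: π = [0.2787, 0.1843, 0.2469, 0.2901]
t=4: π = [0.2768, 0.1871, 0.2459, 0.2903]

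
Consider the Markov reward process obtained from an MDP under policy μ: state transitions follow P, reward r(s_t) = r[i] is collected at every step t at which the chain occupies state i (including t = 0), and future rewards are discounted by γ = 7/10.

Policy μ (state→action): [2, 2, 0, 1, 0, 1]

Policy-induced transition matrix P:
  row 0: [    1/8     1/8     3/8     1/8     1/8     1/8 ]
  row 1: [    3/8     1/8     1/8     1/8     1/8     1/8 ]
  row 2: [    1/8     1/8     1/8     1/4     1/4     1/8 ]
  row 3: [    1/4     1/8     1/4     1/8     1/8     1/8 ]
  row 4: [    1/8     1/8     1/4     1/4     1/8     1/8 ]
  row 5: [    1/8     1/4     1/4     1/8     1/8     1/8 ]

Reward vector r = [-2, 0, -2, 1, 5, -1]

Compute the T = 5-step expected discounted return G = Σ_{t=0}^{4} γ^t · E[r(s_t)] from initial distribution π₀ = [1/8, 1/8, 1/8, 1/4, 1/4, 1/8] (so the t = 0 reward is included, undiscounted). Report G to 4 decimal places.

t=0: π = [0.1250, 0.1250, 0.1250, 0.2500, 0.2500, 0.1250], E[r] = 0.8750, γ^t·E[r] = 0.875000, running G = 0.875000
t=1: π = [0.1875, 0.1406, 0.2344, 0.1719, 0.1406, 0.1250], E[r] = -0.0938, γ^t·E[r] = -0.065625, running G = 0.809375
t=2: π = [0.1816, 0.1406, 0.2266, 0.1719, 0.1543, 0.1250], E[r] = 0.0020, γ^t·E[r] = 0.000957, running G = 0.810332
t=3: π = [0.1816, 0.1406, 0.2268, 0.1726, 0.1533, 0.1250], E[r] = -0.0027, γ^t·E[r] = -0.000921, running G = 0.809411
t=4: π = [0.1817, 0.1406, 0.2268, 0.1725, 0.1534, 0.1250], E[r] = -0.0027, γ^t·E[r] = -0.000659, running G = 0.808751

G = 0.8088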